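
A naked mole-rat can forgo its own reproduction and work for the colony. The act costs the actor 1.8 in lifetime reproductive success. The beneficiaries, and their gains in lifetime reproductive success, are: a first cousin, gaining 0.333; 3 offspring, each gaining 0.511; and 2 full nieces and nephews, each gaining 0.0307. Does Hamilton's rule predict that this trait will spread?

Hamilton's rule: the trait is favored when the sum of r·B over every recipient exceeds the actor's cost C.
r to a first cousin = 1/8 (first cousins share one grandparent pair — two paths of length 4: r = 2·(1/2)^4 = 1/8).
r to an offspring = 0.5 (one parent–offspring link: r = (1/2)^1 = 1/2).
r to a full niece or nephew = 0.25 (full aunt/uncle↔niece/nephew: two paths of length 3 through the shared grandparent pair: r = 2·(1/2)^3 = 1/4).
Summing one r·B term per recipient: 1·0.125·0.333 + 3·0.5·0.511 + 2·0.25·0.0307 = 0.823475.
0.823475 < 1.8: the indirect benefit is less than the cost.

No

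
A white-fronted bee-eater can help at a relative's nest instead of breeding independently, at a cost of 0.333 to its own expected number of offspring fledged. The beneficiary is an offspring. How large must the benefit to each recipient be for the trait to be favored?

0.666

r to an offspring = 1/2 (one parent–offspring link: r = (1/2)^1 = 1/2).
Hamilton's rule with n recipients of equal r: n·r·B > C, so B > C/(n·r) = 0.333/(1·0.5) = 0.666.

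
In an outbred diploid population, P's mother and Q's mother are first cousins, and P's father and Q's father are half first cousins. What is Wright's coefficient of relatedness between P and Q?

Wright's path rule: contributions from independent ancestry routes add.
P and Q are related in two ways: second cousins through their mothers (r = 1/32) and half second cousins through their fathers (r = 1/64).
r = 1/32 + 1/64 = 3/64 = 0.046875.

0.046875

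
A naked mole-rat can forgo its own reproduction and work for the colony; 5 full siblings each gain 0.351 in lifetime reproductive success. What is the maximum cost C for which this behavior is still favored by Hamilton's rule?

r to a full sibling = 0.5 (full sibs share both parents — two paths of length 2: r = 2·(1/2)^2 = 1/2).
Hamilton's rule: n·r·B > C, so the trait is favored while C < n·r·B = 5·0.5·0.351 = 0.8775.

0.8775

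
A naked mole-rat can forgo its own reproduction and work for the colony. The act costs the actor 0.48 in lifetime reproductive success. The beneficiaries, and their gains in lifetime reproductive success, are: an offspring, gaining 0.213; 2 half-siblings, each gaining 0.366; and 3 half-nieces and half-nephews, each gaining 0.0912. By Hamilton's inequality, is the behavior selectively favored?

No

Hamilton's rule: the trait is favored when the sum of r·B over every recipient exceeds the actor's cost C.
r to an offspring = 1/2 (one parent–offspring link: r = (1/2)^1 = 1/2).
r to a half-sibling = 0.25 (half-sibs share one parent — one path of length 2: r = (1/2)^2 = 1/4).
r to a half-niece or half-nephew = 1/8 (half-aunt/uncle↔niece/nephew: one path of length 3: r = (1/2)^3 = 1/8).
Summing one r·B term per recipient: 1·0.5·0.213 + 2·0.25·0.366 + 3·0.125·0.0912 = 0.3237.
0.3237 < 0.48: the indirect benefit is less than the cost.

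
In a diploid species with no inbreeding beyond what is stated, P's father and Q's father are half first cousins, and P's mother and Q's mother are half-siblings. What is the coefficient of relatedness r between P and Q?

Relatedness sums over independent paths through distinct common ancestors.
P and Q are related in two ways: half second cousins through their fathers (r = 1/64) and half first cousins through their mothers (r = 1/16).
r = 1/64 + 1/16 = 0.078125.

0.078125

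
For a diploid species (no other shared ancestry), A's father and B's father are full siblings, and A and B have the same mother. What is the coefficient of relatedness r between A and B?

0.375

Wright's path rule: contributions from independent ancestry routes add.
A and B are related in two ways: first cousins through their fathers (r = 1/8) and half-sibs through their shared mother (r = 1/4).
r = 1/8 + 1/4 = 0.375.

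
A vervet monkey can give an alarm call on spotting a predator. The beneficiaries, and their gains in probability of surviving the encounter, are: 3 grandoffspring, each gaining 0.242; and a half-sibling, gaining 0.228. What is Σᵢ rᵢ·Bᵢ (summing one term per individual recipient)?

r to a grandoffspring = 0.25 (two parent–offspring links: r = (1/2)^2 = 1/4).
r to a half-sibling = 1/4 (half-sibs share one parent — one path of length 2: r = (1/2)^2 = 1/4).
Summing one r·B term per recipient: 3·0.25·0.242 + 1·0.25·0.228 = 0.2385.

0.2385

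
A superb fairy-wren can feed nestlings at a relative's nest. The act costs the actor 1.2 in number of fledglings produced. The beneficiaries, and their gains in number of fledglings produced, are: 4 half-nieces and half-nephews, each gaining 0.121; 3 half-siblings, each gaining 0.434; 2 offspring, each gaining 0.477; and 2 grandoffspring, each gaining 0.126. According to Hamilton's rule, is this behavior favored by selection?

Hamilton's rule: the trait is favored when the sum of r·B over every recipient exceeds the actor's cost C.
r to a half-niece or half-nephew = 1/8 (half-aunt/uncle↔niece/nephew: one path of length 3: r = (1/2)^3 = 1/8).
r to a half-sibling = 0.25 (half-sibs share one parent — one path of length 2: r = (1/2)^2 = 1/4).
r to an offspring = 0.5 (one parent–offspring link: r = (1/2)^1 = 1/2).
r to a grandoffspring = 0.25 (two parent–offspring links: r = (1/2)^2 = 1/4).
Summing one r·B term per recipient: 4·0.125·0.121 + 3·0.25·0.434 + 2·0.5·0.477 + 2·0.25·0.126 = 0.926.
0.926 < 1.2: the indirect benefit is less than the cost.

No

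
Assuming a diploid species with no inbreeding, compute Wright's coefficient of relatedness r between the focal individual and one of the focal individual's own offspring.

Each parent–offspring link contributes a factor of 1/2, and independent paths through distinct common ancestors add.
One parent–offspring link: r = (1/2)^1 = 1/2.

0.5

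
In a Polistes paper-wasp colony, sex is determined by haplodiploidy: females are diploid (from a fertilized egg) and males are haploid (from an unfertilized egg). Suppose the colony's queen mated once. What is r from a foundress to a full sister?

Haplodiploid full sisters inherit their father's entire haploid genome identically (contributing 1/2) and on average half of their mother's contribution (1/2 · 1/2 = 1/4); r = 1/2 + 1/4 = 3/4.

0.75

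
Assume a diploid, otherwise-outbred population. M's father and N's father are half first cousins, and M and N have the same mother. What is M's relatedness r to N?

0.265625

Wright's path rule: contributions from independent ancestry routes add.
M and N are related in two ways: half second cousins through their fathers (r = 1/64) and half-sibs through their shared mother (r = 1/4).
r = 1/64 + 1/4 = 0.265625.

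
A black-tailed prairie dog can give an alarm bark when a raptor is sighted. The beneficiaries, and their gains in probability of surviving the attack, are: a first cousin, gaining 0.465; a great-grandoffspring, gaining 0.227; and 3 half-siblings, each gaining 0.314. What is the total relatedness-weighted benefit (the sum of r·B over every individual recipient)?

0.322

r to a first cousin = 0.125 (first cousins share one grandparent pair — two paths of length 4: r = 2·(1/2)^4 = 1/8).
r to a great-grandoffspring = 1/8 (three parent–offspring links: r = (1/2)^3 = 1/8).
r to a half-sibling = 1/4 (half-sibs share one parent — one path of length 2: r = (1/2)^2 = 1/4).
Summing one r·B term per recipient: 1·0.125·0.465 + 1·0.125·0.227 + 3·0.25·0.314 = 0.322.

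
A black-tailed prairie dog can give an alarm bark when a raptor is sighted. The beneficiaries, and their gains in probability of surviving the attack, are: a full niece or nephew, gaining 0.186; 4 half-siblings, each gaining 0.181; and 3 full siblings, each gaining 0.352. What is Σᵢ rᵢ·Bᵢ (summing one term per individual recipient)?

r to a full niece or nephew = 1/4 (full aunt/uncle↔niece/nephew: two paths of length 3 through the shared grandparent pair: r = 2·(1/2)^3 = 1/4).
r to a half-sibling = 1/4 (half-sibs share one parent — one path of length 2: r = (1/2)^2 = 1/4).
r to a full sibling = 0.5 (full sibs share both parents — two paths of length 2: r = 2·(1/2)^2 = 1/2).
Summing one r·B term per recipient: 1·0.25·0.186 + 4·0.25·0.181 + 3·0.5·0.352 = 0.7555.

0.7555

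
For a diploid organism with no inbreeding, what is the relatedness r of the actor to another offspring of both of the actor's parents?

Each parent–offspring link contributes a factor of 1/2, and independent paths through distinct common ancestors add.
Full sibs share both parents — two paths of length 2: r = 2·(1/2)^2 = 1/2.

0.5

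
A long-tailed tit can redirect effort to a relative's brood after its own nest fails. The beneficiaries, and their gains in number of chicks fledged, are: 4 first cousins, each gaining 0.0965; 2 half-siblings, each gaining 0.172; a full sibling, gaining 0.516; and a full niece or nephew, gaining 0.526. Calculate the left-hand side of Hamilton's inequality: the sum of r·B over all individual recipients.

0.52375

r to a first cousin = 0.125 (first cousins share one grandparent pair — two paths of length 4: r = 2·(1/2)^4 = 1/8).
r to a half-sibling = 0.25 (half-sibs share one parent — one path of length 2: r = (1/2)^2 = 1/4).
r to a full sibling = 1/2 (full sibs share both parents — two paths of length 2: r = 2·(1/2)^2 = 1/2).
r to a full niece or nephew = 0.25 (full aunt/uncle↔niece/nephew: two paths of length 3 through the shared grandparent pair: r = 2·(1/2)^3 = 1/4).
Summing one r·B term per recipient: 4·0.125·0.0965 + 2·0.25·0.172 + 1·0.5·0.516 + 1·0.25·0.526 = 0.52375.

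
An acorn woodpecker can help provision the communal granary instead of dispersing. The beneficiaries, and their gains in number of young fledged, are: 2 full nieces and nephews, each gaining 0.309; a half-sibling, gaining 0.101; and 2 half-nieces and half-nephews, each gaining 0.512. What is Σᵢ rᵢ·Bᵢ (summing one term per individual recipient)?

r to a full niece or nephew = 0.25 (full aunt/uncle↔niece/nephew: two paths of length 3 through the shared grandparent pair: r = 2·(1/2)^3 = 1/4).
r to a half-sibling = 0.25 (half-sibs share one parent — one path of length 2: r = (1/2)^2 = 1/4).
r to a half-niece or half-nephew = 1/8 (half-aunt/uncle↔niece/nephew: one path of length 3: r = (1/2)^3 = 1/8).
Summing one r·B term per recipient: 2·0.25·0.309 + 1·0.25·0.101 + 2·0.125·0.512 = 0.30775.

0.30775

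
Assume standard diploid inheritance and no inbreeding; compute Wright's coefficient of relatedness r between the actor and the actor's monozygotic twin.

Each parent–offspring link contributes a factor of 1/2, and independent paths through distinct common ancestors add.
Monozygotic twins share every allele identical by descent: r = 1.

1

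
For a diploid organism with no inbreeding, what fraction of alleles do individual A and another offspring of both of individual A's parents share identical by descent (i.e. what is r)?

0.5

Each parent–offspring link contributes a factor of 1/2, and independent paths through distinct common ancestors add.
Full sibs share both parents — two paths of length 2: r = 2·(1/2)^2 = 1/2.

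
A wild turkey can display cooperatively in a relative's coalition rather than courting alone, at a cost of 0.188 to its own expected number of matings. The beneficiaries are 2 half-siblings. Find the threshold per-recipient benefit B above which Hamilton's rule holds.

0.376

r to a half-sibling = 0.25 (half-sibs share one parent — one path of length 2: r = (1/2)^2 = 1/4).
Hamilton's rule with n recipients of equal r: n·r·B > C, so B > C/(n·r) = 0.188/(2·0.25) = 0.376.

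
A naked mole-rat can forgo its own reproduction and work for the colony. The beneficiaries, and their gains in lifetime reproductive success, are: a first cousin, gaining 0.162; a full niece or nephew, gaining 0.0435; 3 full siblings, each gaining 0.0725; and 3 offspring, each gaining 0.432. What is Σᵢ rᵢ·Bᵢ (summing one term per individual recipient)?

r to a first cousin = 0.125 (first cousins share one grandparent pair — two paths of length 4: r = 2·(1/2)^4 = 1/8).
r to a full niece or nephew = 1/4 (full aunt/uncle↔niece/nephew: two paths of length 3 through the shared grandparent pair: r = 2·(1/2)^3 = 1/4).
r to a full sibling = 1/2 (full sibs share both parents — two paths of length 2: r = 2·(1/2)^2 = 1/2).
r to an offspring = 1/2 (one parent–offspring link: r = (1/2)^1 = 1/2).
Summing one r·B term per recipient: 1·0.125·0.162 + 1·0.25·0.0435 + 3·0.5·0.0725 + 3·0.5·0.432 = 0.787875.

0.787875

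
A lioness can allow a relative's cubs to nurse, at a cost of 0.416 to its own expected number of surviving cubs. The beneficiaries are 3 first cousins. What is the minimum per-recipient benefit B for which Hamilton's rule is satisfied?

r to a first cousin = 0.125 (first cousins share one grandparent pair — two paths of length 4: r = 2·(1/2)^4 = 1/8).
Hamilton's rule with n recipients of equal r: n·r·B > C, so B > C/(n·r) = 0.416/(3·0.125) = 1.1093.

1.1093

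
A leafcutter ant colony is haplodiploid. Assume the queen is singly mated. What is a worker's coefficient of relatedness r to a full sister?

0.75

Haplodiploid full sisters inherit their father's entire haploid genome identically (contributing 1/2) and on average half of their mother's contribution (1/2 · 1/2 = 1/4); r = 1/2 + 1/4 = 3/4.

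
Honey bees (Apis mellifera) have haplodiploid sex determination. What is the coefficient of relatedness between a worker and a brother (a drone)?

0.25

Her haploid brother carries none of their father's genes and a random half of their mother's genome; that half matches the maternal half of her own genome with probability 1/2: r = 1/2 · 1/2 = 1/4.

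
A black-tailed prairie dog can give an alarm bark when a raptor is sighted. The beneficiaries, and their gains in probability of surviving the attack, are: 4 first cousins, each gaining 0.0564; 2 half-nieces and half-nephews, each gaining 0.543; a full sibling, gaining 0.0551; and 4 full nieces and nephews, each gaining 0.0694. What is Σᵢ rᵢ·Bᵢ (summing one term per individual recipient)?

0.2609

r to a first cousin = 0.125 (first cousins share one grandparent pair — two paths of length 4: r = 2·(1/2)^4 = 1/8).
r to a half-niece or half-nephew = 1/8 (half-aunt/uncle↔niece/nephew: one path of length 3: r = (1/2)^3 = 1/8).
r to a full sibling = 1/2 (full sibs share both parents — two paths of length 2: r = 2·(1/2)^2 = 1/2).
r to a full niece or nephew = 0.25 (full aunt/uncle↔niece/nephew: two paths of length 3 through the shared grandparent pair: r = 2·(1/2)^3 = 1/4).
Summing one r·B term per recipient: 4·0.125·0.0564 + 2·0.125·0.543 + 1·0.5·0.0551 + 4·0.25·0.0694 = 0.2609.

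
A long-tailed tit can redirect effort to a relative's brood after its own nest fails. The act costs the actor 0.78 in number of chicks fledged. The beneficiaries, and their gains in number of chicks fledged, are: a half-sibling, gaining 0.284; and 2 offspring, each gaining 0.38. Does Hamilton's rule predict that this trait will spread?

Hamilton's rule: the trait is favored when the sum of r·B over every recipient exceeds the actor's cost C.
r to a half-sibling = 1/4 (half-sibs share one parent — one path of length 2: r = (1/2)^2 = 1/4).
r to an offspring = 0.5 (one parent–offspring link: r = (1/2)^1 = 1/2).
Summing one r·B term per recipient: 1·0.25·0.284 + 2·0.5·0.38 = 0.451.
0.451 < 0.78: the indirect benefit is less than the cost.

No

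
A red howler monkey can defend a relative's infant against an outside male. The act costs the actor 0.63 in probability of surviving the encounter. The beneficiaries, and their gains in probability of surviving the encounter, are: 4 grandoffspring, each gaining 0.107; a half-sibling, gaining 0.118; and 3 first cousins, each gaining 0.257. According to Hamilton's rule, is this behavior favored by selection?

No

Hamilton's rule: the trait is favored when the sum of r·B over every recipient exceeds the actor's cost C.
r to a grandoffspring = 1/4 (two parent–offspring links: r = (1/2)^2 = 1/4).
r to a half-sibling = 0.25 (half-sibs share one parent — one path of length 2: r = (1/2)^2 = 1/4).
r to a first cousin = 1/8 (first cousins share one grandparent pair — two paths of length 4: r = 2·(1/2)^4 = 1/8).
Summing one r·B term per recipient: 4·0.25·0.107 + 1·0.25·0.118 + 3·0.125·0.257 = 0.232875.
0.232875 < 0.63: the indirect benefit is less than the cost.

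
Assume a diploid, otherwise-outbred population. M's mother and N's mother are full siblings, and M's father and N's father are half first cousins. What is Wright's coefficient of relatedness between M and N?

Independent pedigree routes through distinct common ancestors add.
M and N are related in two ways: first cousins through their mothers (r = 1/8) and half second cousins through their fathers (r = 1/64).
r = 1/8 + 1/64 = 9/64 = 0.140625.

0.140625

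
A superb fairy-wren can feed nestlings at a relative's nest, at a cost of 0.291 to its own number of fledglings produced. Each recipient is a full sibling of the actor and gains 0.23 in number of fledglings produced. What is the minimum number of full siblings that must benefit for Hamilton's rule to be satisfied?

r to a full sibling = 1/2 (full sibs share both parents — two paths of length 2: r = 2·(1/2)^2 = 1/2).
Hamilton's rule: n·r·B > C  ⇒  n > C/(r·B) = 0.291/(0.5·0.23) = 2.53.
The smallest integer exceeding 2.53 is 3.

3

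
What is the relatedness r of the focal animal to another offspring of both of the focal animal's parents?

0.5

Each parent–offspring link contributes a factor of 1/2, and independent paths through distinct common ancestors add.
Full sibs share both parents — two paths of length 2: r = 2·(1/2)^2 = 1/2.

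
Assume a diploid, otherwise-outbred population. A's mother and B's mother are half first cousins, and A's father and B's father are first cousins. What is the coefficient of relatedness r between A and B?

With two independent routes of shared ancestry, r is the sum of the two contributions.
A and B are related in two ways: half second cousins through their mothers (r = 1/64) and second cousins through their fathers (r = 1/32).
r = 1/64 + 1/32 = 0.046875.

0.046875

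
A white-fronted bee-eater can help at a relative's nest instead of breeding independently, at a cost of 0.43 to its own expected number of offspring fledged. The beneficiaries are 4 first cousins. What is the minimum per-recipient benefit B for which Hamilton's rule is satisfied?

0.86

r to a first cousin = 0.125 (first cousins share one grandparent pair — two paths of length 4: r = 2·(1/2)^4 = 1/8).
Hamilton's rule with n recipients of equal r: n·r·B > C, so B > C/(n·r) = 0.43/(4·0.125) = 0.86.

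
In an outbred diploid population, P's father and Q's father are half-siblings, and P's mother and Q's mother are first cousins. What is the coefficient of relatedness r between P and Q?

With two independent routes of shared ancestry, r is the sum of the two contributions.
P and Q are related in two ways: half first cousins through their fathers (r = 1/16) and second cousins through their mothers (r = 1/32).
r = 1/16 + 1/32 = 0.09375.

0.09375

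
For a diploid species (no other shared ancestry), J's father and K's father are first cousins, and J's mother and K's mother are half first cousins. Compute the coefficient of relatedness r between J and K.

0.046875

Wright's path rule: contributions from independent ancestry routes add.
J and K are related in two ways: second cousins through their fathers (r = 1/32) and half second cousins through their mothers (r = 1/64).
r = 1/32 + 1/64 = 3/64 = 0.046875.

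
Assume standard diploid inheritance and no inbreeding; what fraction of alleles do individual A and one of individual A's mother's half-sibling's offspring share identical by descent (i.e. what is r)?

0.0625

Each parent–offspring link contributes a factor of 1/2, and independent paths through distinct common ancestors add.
Half first cousins share one grandparent — one path of length 4: r = (1/2)^4 = 1/16.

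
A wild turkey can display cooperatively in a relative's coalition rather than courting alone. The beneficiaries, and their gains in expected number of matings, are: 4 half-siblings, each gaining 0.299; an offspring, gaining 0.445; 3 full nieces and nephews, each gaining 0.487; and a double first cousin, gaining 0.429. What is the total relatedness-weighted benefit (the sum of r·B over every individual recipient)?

r to a half-sibling = 1/4 (half-sibs share one parent — one path of length 2: r = (1/2)^2 = 1/4).
r to an offspring = 0.5 (one parent–offspring link: r = (1/2)^1 = 1/2).
r to a full niece or nephew = 0.25 (full aunt/uncle↔niece/nephew: two paths of length 3 through the shared grandparent pair: r = 2·(1/2)^3 = 1/4).
r to a double first cousin = 1/4 (double first cousins share both grandparent pairs — four paths of length 4: r = 4·(1/2)^4 = 1/4).
Summing one r·B term per recipient: 4·0.25·0.299 + 1·0.5·0.445 + 3·0.25·0.487 + 1·0.25·0.429 = 0.994.

0.994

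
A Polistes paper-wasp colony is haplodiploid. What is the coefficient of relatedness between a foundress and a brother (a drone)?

Her haploid brother carries none of their father's genes and a random half of their mother's genome; that half matches the maternal half of her own genome with probability 1/2: r = 1/2 · 1/2 = 1/4.

0.25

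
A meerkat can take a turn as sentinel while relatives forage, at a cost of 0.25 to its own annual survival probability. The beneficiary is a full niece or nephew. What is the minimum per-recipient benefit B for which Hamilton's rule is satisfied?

r to a full niece or nephew = 0.25 (full aunt/uncle↔niece/nephew: two paths of length 3 through the shared grandparent pair: r = 2·(1/2)^3 = 1/4).
Hamilton's rule with n recipients of equal r: n·r·B > C, so B > C/(n·r) = 0.25/(1·0.25) = 1.

1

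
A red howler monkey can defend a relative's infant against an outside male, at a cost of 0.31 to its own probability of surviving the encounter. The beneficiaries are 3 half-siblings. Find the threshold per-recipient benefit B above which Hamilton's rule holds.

r to a half-sibling = 0.25 (half-sibs share one parent — one path of length 2: r = (1/2)^2 = 1/4).
Hamilton's rule with n recipients of equal r: n·r·B > C, so B > C/(n·r) = 0.31/(3·0.25) = 0.4133.

0.4133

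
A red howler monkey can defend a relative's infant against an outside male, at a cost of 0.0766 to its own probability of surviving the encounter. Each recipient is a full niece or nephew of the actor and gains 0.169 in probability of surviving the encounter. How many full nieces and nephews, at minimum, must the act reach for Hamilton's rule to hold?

2

r to a full niece or nephew = 1/4 (full aunt/uncle↔niece/nephew: two paths of length 3 through the shared grandparent pair: r = 2·(1/2)^3 = 1/4).
Hamilton's rule: n·r·B > C  ⇒  n > C/(r·B) = 0.0766/(0.25·0.169) = 1.813.
The smallest integer exceeding 1.813 is 2.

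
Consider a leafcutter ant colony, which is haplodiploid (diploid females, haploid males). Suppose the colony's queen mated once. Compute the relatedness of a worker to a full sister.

0.75

Haplodiploid full sisters inherit their father's entire haploid genome identically (contributing 1/2) and on average half of their mother's contribution (1/2 · 1/2 = 1/4); r = 1/2 + 1/4 = 3/4.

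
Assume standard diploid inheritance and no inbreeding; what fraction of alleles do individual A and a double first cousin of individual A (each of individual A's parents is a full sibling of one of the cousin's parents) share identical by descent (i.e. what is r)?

0.25

Each parent–offspring link contributes a factor of 1/2, and independent paths through distinct common ancestors add.
Double first cousins share both grandparent pairs — four paths of length 4: r = 4·(1/2)^4 = 1/4.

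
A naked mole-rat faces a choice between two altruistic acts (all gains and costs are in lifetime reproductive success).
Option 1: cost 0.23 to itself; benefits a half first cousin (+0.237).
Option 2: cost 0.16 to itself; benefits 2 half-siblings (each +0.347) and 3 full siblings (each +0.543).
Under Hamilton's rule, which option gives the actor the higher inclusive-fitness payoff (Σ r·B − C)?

Option 1: r to a half first cousin = 0.0625.
Option 1: Σ r·B − C = (1·0.0625·0.237) − 0.23 = -0.2151875.
Option 2: r to a half-sibling = 0.25.
Option 2: r to a full sibling = 0.5.
Option 2: Σ r·B − C = (2·0.25·0.347 + 3·0.5·0.543) − 0.16 = 0.828.
Option 2 has the higher net inclusive-fitness payoff.

Option 2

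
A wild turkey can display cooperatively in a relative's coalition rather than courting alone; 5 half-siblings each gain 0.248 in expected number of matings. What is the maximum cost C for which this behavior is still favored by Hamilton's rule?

r to a half-sibling = 1/4 (half-sibs share one parent — one path of length 2: r = (1/2)^2 = 1/4).
Hamilton's rule: n·r·B > C, so the trait is favored while C < n·r·B = 5·0.25·0.248 = 0.31.

0.31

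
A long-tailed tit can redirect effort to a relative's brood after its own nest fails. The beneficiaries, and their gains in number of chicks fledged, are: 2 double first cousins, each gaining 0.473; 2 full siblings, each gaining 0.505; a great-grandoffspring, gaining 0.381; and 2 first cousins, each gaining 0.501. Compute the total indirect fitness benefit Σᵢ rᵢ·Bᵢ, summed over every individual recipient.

r to a double first cousin = 1/4 (double first cousins share both grandparent pairs — four paths of length 4: r = 4·(1/2)^4 = 1/4).
r to a full sibling = 0.5 (full sibs share both parents — two paths of length 2: r = 2·(1/2)^2 = 1/2).
r to a great-grandoffspring = 0.125 (three parent–offspring links: r = (1/2)^3 = 1/8).
r to a first cousin = 1/8 (first cousins share one grandparent pair — two paths of length 4: r = 2·(1/2)^4 = 1/8).
Summing one r·B term per recipient: 2·0.25·0.473 + 2·0.5·0.505 + 1·0.125·0.381 + 2·0.125·0.501 = 0.914375.

0.914375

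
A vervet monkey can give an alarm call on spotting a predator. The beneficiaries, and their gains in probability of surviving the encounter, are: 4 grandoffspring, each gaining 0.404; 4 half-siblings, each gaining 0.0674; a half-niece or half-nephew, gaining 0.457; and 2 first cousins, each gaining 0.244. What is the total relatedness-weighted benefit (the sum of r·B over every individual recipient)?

0.589525

r to a grandoffspring = 1/4 (two parent–offspring links: r = (1/2)^2 = 1/4).
r to a half-sibling = 1/4 (half-sibs share one parent — one path of length 2: r = (1/2)^2 = 1/4).
r to a half-niece or half-nephew = 1/8 (half-aunt/uncle↔niece/nephew: one path of length 3: r = (1/2)^3 = 1/8).
r to a first cousin = 0.125 (first cousins share one grandparent pair — two paths of length 4: r = 2·(1/2)^4 = 1/8).
Summing one r·B term per recipient: 4·0.25·0.404 + 4·0.25·0.0674 + 1·0.125·0.457 + 2·0.125·0.244 = 0.589525.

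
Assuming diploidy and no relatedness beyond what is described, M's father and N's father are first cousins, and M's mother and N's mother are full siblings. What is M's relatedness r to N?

Wright's path rule: contributions from independent ancestry routes add.
M and N are related in two ways: second cousins through their fathers (r = 1/32) and first cousins through their mothers (r = 1/8).
r = 1/32 + 1/8 = 0.15625.

0.15625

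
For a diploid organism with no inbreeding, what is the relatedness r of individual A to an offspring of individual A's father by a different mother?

Each parent–offspring link contributes a factor of 1/2, and independent paths through distinct common ancestors add.
Half-sibs share one parent — one path of length 2: r = (1/2)^2 = 1/4.

0.25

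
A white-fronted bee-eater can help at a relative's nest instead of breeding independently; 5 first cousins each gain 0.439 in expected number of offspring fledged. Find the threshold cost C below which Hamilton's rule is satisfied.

r to a first cousin = 1/8 (first cousins share one grandparent pair — two paths of length 4: r = 2·(1/2)^4 = 1/8).
Hamilton's rule: n·r·B > C, so the trait is favored while C < n·r·B = 5·0.125·0.439 = 0.274375.

0.274375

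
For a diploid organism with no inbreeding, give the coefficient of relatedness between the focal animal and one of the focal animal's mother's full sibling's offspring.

0.125

Each parent–offspring link contributes a factor of 1/2, and independent paths through distinct common ancestors add.
First cousins share one grandparent pair — two paths of length 4: r = 2·(1/2)^4 = 1/8.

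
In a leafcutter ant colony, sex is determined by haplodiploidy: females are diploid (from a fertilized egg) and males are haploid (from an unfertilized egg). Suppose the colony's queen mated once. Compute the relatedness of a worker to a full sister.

Haplodiploid full sisters inherit their father's entire haploid genome identically (contributing 1/2) and on average half of their mother's contribution (1/2 · 1/2 = 1/4); r = 1/2 + 1/4 = 3/4.

0.75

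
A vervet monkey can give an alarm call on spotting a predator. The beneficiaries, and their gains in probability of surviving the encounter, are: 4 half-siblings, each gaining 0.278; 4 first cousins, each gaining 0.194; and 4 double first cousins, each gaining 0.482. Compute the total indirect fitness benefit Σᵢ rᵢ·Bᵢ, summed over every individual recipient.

r to a half-sibling = 0.25 (half-sibs share one parent — one path of length 2: r = (1/2)^2 = 1/4).
r to a first cousin = 0.125 (first cousins share one grandparent pair — two paths of length 4: r = 2·(1/2)^4 = 1/8).
r to a double first cousin = 0.25 (double first cousins share both grandparent pairs — four paths of length 4: r = 4·(1/2)^4 = 1/4).
Summing one r·B term per recipient: 4·0.25·0.278 + 4·0.125·0.194 + 4·0.25·0.482 = 0.857.

0.857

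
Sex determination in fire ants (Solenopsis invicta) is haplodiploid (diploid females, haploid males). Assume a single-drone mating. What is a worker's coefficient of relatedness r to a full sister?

0.75

Haplodiploid full sisters inherit their father's entire haploid genome identically (contributing 1/2) and on average half of their mother's contribution (1/2 · 1/2 = 1/4); r = 1/2 + 1/4 = 3/4.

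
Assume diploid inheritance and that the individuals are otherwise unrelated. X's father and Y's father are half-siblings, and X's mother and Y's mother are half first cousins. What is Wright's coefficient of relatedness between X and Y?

With two independent routes of shared ancestry, r is the sum of the two contributions.
X and Y are related in two ways: half first cousins through their fathers (r = 1/16) and half second cousins through their mothers (r = 1/64).
r = 1/16 + 1/64 = 5/64 = 0.078125.

0.078125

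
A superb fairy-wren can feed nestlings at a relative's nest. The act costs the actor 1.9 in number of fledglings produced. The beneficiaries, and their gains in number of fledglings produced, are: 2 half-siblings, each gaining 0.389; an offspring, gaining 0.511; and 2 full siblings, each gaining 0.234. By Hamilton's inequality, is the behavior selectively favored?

Hamilton's rule: the trait is favored when the sum of r·B over every recipient exceeds the actor's cost C.
r to a half-sibling = 1/4 (half-sibs share one parent — one path of length 2: r = (1/2)^2 = 1/4).
r to an offspring = 0.5 (one parent–offspring link: r = (1/2)^1 = 1/2).
r to a full sibling = 0.5 (full sibs share both parents — two paths of length 2: r = 2·(1/2)^2 = 1/2).
Summing one r·B term per recipient: 2·0.25·0.389 + 1·0.5·0.511 + 2·0.5·0.234 = 0.684.
0.684 < 1.9: the indirect benefit is less than the cost.

No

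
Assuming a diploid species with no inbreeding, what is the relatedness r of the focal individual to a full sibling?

0.5

Full sibs share both parents — two paths of length 2: r = 2·(1/2)^2 = 1/2.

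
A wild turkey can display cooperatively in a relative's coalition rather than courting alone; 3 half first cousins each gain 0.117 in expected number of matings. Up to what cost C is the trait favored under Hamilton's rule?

0.0219375

r to a half first cousin = 0.0625 (half first cousins share one grandparent — one path of length 4: r = (1/2)^4 = 1/16).
Hamilton's rule: n·r·B > C, so the trait is favored while C < n·r·B = 3·0.0625·0.117 = 0.0219375.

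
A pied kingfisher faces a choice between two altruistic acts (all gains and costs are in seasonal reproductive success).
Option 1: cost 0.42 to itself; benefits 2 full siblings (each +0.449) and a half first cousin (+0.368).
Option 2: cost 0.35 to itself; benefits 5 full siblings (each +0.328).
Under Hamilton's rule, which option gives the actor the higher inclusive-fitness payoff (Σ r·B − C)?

Option 2

Option 1: r to a full sibling = 0.5.
Option 1: r to a half first cousin = 0.0625.
Option 1: Σ r·B − C = (2·0.5·0.449 + 1·0.0625·0.368) − 0.42 = 0.052.
Option 2: r to a full sibling = 0.5.
Option 2: Σ r·B − C = (5·0.5·0.328) − 0.35 = 0.47.
Option 2 has the higher net inclusive-fitness payoff.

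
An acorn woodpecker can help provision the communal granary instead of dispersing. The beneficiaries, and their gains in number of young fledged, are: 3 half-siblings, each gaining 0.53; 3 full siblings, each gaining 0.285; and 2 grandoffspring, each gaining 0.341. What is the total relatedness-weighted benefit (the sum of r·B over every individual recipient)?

0.9955

r to a half-sibling = 0.25 (half-sibs share one parent — one path of length 2: r = (1/2)^2 = 1/4).
r to a full sibling = 1/2 (full sibs share both parents — two paths of length 2: r = 2·(1/2)^2 = 1/2).
r to a grandoffspring = 0.25 (two parent–offspring links: r = (1/2)^2 = 1/4).
Summing one r·B term per recipient: 3·0.25·0.53 + 3·0.5·0.285 + 2·0.25·0.341 = 0.9955.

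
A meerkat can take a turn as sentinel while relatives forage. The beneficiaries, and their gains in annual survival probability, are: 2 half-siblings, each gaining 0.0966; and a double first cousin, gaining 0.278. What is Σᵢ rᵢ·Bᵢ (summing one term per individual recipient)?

r to a half-sibling = 0.25 (half-sibs share one parent — one path of length 2: r = (1/2)^2 = 1/4).
r to a double first cousin = 0.25 (double first cousins share both grandparent pairs — four paths of length 4: r = 4·(1/2)^4 = 1/4).
Summing one r·B term per recipient: 2·0.25·0.0966 + 1·0.25·0.278 = 0.1178.

0.1178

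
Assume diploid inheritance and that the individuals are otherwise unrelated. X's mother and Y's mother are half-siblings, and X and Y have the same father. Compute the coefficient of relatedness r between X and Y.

Relatedness sums over independent paths through distinct common ancestors.
X and Y are related in two ways: half first cousins through their mothers (r = 1/16) and half-sibs through their shared father (r = 1/4).
r = 1/16 + 1/4 = 5/16 = 0.3125.

0.3125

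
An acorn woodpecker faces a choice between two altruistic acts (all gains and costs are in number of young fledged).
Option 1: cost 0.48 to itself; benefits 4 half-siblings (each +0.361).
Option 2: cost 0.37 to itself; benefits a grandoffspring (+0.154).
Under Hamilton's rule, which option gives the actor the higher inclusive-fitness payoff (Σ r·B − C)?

Option 1

Option 1: r to a half-sibling = 0.25.
Option 1: Σ r·B − C = (4·0.25·0.361) − 0.48 = -0.119.
Option 2: r to a grandoffspring = 0.25.
Option 2: Σ r·B − C = (1·0.25·0.154) − 0.37 = -0.3315.
Option 1 has the higher net inclusive-fitness payoff.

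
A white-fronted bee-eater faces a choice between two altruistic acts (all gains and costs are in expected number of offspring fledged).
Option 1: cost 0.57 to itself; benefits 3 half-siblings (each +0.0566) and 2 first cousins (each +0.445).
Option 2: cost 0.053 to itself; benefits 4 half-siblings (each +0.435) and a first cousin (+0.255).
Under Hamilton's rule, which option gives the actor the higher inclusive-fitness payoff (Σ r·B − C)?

Option 1: r to a half-sibling = 0.25.
Option 1: r to a first cousin = 0.125.
Option 1: Σ r·B − C = (3·0.25·0.0566 + 2·0.125·0.445) − 0.57 = -0.4163.
Option 2: r to a half-sibling = 0.25.
Option 2: r to a first cousin = 0.125.
Option 2: Σ r·B − C = (4·0.25·0.435 + 1·0.125·0.255) − 0.053 = 0.413875.
Option 2 has the higher net inclusive-fitness payoff.

Option 2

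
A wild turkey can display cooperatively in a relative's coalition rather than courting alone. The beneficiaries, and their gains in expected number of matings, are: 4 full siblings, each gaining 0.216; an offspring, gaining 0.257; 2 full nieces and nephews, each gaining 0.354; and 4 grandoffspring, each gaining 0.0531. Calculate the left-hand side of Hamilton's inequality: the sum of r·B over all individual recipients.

0.7906

r to a full sibling = 0.5 (full sibs share both parents — two paths of length 2: r = 2·(1/2)^2 = 1/2).
r to an offspring = 0.5 (one parent–offspring link: r = (1/2)^1 = 1/2).
r to a full niece or nephew = 1/4 (full aunt/uncle↔niece/nephew: two paths of length 3 through the shared grandparent pair: r = 2·(1/2)^3 = 1/4).
r to a grandoffspring = 0.25 (two parent–offspring links: r = (1/2)^2 = 1/4).
Summing one r·B term per recipient: 4·0.5·0.216 + 1·0.5·0.257 + 2·0.25·0.354 + 4·0.25·0.0531 = 0.7906.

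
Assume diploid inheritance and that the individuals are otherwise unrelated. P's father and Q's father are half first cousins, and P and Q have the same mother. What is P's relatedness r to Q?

0.265625

Relatedness sums over independent paths through distinct common ancestors.
P and Q are related in two ways: half second cousins through their fathers (r = 1/64) and half-sibs through their shared mother (r = 1/4).
r = 1/64 + 1/4 = 17/64 = 0.265625.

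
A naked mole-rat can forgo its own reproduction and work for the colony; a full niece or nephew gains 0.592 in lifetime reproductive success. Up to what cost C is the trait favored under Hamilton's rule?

0.148

r to a full niece or nephew = 1/4 (full aunt/uncle↔niece/nephew: two paths of length 3 through the shared grandparent pair: r = 2·(1/2)^3 = 1/4).
Hamilton's rule: n·r·B > C, so the trait is favored while C < n·r·B = 1·0.25·0.592 = 0.148.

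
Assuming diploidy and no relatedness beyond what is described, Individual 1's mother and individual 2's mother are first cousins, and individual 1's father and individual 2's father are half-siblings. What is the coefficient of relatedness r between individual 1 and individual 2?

Independent pedigree routes through distinct common ancestors add.
Individual 1 and individual 2 are related in two ways: second cousins through their mothers (r = 1/32) and half first cousins through their fathers (r = 1/16).
r = 1/32 + 1/16 = 3/32 = 0.09375.

0.09375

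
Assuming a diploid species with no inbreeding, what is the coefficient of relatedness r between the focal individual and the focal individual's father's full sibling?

Each parent–offspring link contributes a factor of 1/2, and independent paths through distinct common ancestors add.
Full aunt/uncle↔niece/nephew: two paths of length 3 through the shared grandparent pair: r = 2·(1/2)^3 = 1/4.

0.25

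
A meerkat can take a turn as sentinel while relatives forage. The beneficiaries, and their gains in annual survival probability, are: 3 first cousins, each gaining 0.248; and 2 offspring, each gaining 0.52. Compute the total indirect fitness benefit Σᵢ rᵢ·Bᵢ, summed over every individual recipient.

r to a first cousin = 1/8 (first cousins share one grandparent pair — two paths of length 4: r = 2·(1/2)^4 = 1/8).
r to an offspring = 1/2 (one parent–offspring link: r = (1/2)^1 = 1/2).
Summing one r·B term per recipient: 3·0.125·0.248 + 2·0.5·0.52 = 0.613.

0.613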